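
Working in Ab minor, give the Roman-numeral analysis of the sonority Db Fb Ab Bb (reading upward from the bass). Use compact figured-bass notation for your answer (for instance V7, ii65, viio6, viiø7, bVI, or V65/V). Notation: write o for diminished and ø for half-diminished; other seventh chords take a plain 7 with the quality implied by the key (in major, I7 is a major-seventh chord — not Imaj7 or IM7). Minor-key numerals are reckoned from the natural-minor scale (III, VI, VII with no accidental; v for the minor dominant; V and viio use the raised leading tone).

iiø65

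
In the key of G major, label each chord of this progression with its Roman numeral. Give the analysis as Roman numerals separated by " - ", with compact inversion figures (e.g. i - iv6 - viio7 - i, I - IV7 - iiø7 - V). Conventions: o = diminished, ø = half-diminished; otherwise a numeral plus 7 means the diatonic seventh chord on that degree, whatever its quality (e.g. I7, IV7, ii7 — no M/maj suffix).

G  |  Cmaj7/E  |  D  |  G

G: root G is the tonic; major triad there is I.
Cmaj7/E has root C, degree 4 in G major, so IV65.
D has root D, degree 5 in G major, so V.
G: root G is the tonic; major triad there is I.

I - IV65 - V - I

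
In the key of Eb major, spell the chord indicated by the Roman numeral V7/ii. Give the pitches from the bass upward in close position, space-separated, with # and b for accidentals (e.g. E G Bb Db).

The slash means an applied dominant: we want the dominant of ii. In Eb major, ii is F minor, and its dominant is built on C.
Building a dominant seventh chord on C gives C-E-G-Bb.

C E G Bb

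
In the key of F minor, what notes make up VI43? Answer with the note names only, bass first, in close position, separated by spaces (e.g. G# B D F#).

The numeral's case and figure indicate a major seventh chord. In F minor its root, scale degree 6, is Db.
That chord is spelled Db-F-Ab-C.
With the 43 figure the chord is in second inversion; from the bass Ab upward in close position it reads Ab-C-Db-F.

Ab C Db F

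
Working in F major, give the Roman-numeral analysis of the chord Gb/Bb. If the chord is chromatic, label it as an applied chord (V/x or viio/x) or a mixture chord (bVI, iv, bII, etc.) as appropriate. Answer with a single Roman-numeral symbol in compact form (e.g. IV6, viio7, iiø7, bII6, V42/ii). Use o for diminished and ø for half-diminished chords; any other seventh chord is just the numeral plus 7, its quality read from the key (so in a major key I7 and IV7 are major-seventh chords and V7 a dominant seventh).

bII6

Stacked in thirds the chord is Gb-Bb-Db: a major triad on Gb.
Gb is the lowered second degree of F major (diatonic 2 would be G). This is the Neapolitan sixth — a major triad on the lowered second degree, here in its customary first inversion.
With Bb in the bass the chord is in first inversion, so the figured bass is 6.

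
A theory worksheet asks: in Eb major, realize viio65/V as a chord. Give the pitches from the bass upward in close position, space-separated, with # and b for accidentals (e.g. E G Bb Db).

C Eb Gb A

viio65/V is a secondary leading-tone chord. The target V is Bb in Eb major; the applied chord is rooted a semitone below, on A.
Building a fully diminished seventh chord on A gives A-C-Eb-Gb.
The figured bass 65 indicates first inversion, placing the third (C) in the bass: C-Eb-Gb-A.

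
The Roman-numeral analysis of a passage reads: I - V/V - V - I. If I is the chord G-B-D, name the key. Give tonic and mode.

G major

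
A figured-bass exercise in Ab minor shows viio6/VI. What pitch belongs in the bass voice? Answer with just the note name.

The applied chord viio6/VI is rooted on Eb: Eb-Gb-Bbb.
The figure 6 means first inversion — the third is in the bass.

Gb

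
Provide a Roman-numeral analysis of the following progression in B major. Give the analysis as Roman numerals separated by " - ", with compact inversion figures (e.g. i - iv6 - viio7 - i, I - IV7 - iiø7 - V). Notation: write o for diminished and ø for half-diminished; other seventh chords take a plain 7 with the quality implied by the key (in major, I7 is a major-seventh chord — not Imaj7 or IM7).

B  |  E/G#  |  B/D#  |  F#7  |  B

B has root B, degree 1 in B major, so I.
E/G# has root E, degree 4 in B major, so IV6.
B/D#: major triad on B = scale degree 1 → I6.
F#7 has root F#, degree 5 in B major, so V7.
B: major triad on B = scale degree 1 → I.

I - IV6 - I6 - V7 - I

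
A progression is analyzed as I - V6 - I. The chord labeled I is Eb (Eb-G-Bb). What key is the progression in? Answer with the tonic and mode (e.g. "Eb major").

Eb major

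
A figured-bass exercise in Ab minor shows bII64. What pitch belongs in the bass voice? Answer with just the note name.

bII in Ab minor has root Bbb; the chord is Bbb-Db-Fb.
The figure 64 means second inversion — the fifth is in the bass.

Fb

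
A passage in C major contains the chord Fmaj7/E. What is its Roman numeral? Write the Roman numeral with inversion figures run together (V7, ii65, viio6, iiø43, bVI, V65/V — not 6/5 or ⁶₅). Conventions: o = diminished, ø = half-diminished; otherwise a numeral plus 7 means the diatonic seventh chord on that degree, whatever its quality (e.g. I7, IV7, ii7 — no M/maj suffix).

IV42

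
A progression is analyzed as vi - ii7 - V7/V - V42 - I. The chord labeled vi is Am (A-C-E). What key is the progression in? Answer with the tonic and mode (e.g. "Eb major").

The anchor chord is a minor triad on A, labeled vi.
If A is scale degree 6 and the mode makes that degree carry a minor triad, the tonic is C and the mode is major.

C major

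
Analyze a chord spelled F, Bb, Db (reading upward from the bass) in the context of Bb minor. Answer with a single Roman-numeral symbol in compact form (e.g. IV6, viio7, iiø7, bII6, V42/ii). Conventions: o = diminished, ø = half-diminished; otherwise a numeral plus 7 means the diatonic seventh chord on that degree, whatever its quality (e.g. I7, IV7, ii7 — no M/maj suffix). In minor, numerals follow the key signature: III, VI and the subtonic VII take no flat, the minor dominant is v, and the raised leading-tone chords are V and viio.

i64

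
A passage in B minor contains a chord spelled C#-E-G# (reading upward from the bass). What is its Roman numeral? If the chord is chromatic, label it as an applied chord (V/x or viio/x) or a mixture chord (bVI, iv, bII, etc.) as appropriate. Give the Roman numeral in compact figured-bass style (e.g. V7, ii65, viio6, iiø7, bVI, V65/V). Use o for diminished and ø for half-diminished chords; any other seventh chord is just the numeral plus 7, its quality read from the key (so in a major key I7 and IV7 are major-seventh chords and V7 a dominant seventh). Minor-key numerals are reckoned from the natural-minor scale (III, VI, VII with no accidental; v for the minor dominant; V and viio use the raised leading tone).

Stacked in thirds the chord is C#-E-G#: a minor triad on C#.
C# is the second degree of B minor. This is the minor supertonic, borrowed from the parallel major (the Dorian ii).

ii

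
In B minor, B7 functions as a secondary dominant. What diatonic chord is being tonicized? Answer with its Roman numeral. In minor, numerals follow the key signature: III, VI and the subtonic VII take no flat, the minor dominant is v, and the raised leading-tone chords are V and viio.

iv

The chord is a dominant seventh chord on B.
A dominant resolves down a perfect fifth: B → E. In B minor, E is scale degree 4, i.e. iv.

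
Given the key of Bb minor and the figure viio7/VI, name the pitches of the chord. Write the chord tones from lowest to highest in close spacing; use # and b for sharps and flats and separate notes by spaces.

viio7/VI is a secondary leading-tone chord. The target VI is Gb in Bb minor; the applied chord is rooted a semitone below, on F.
Building a fully diminished seventh chord on F gives F-Ab-Cb-Ebb.

F Ab Cb Ebb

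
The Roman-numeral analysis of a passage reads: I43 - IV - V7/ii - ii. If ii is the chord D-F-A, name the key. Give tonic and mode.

The chord Dm is a minor triad rooted on D; its label is ii.
If D is scale degree 2 and the mode makes that degree carry a minor triad, the tonic is C and the mode is major.

C major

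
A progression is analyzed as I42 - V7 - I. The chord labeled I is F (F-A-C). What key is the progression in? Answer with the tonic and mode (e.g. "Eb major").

I is given as F-A-C — a major triad with root F.
If F is scale degree 1 and the mode makes that degree carry a major triad, the tonic is F and the mode is major.

F major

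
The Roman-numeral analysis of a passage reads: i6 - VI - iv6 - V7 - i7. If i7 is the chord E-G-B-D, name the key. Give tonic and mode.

E minor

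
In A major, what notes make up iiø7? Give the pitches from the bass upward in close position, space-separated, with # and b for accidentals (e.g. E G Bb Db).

B D F A

Scale degree 2 in A major is B; here the chord built on it is altered to a half-diminished seventh chord. iiø7 is the half-diminished supertonic seventh, borrowed from the parallel minor.
So the chord is B-D-F-A.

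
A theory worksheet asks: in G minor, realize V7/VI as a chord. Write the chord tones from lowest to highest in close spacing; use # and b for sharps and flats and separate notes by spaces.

V7/VI is a secondary dominant — the dominant seventh of VI. VI in G minor is Eb, so the applied chord's root is Bb, a perfect fifth above.
Building a dominant seventh chord on Bb gives Bb-D-F-Ab.

Bb D F Ab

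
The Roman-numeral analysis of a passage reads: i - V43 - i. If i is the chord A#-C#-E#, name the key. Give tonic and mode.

The anchor chord is a minor triad on A#, labeled i.
If A# is scale degree 1 and the mode makes that degree carry a minor triad, the tonic is A# and the mode is minor.

A# minor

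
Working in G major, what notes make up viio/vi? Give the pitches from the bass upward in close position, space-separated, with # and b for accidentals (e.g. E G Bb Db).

D# F# A

The slash marks an applied leading-tone chord: viio of vi. In G major, vi is E, so the leading tone to it is D#, a half step below.
Building a diminished triad on D# gives D#-F#-A.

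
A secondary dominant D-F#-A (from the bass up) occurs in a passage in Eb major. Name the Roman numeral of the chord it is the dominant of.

iii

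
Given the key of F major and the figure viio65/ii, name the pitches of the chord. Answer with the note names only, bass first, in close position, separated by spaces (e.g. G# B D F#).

viio65/ii is a secondary leading-tone chord. The target ii is G in F major; the applied chord is rooted a semitone below, on F#.
Building a fully diminished seventh chord on F# gives F#-A-C-Eb.
The figured bass 65 indicates first inversion, placing the third (A) in the bass: A-C-Eb-F#.

A C Eb F#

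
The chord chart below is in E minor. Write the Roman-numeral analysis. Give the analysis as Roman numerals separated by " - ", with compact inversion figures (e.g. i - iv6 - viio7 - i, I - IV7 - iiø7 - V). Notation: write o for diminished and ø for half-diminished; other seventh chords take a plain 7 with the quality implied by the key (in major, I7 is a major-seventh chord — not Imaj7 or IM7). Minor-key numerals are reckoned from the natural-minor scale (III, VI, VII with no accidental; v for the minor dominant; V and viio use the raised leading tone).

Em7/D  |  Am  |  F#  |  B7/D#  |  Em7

i42 - iv - V/V - V65 - i7

Em7/D has root E, degree 1 in E minor, so i42.
Am has root A, degree 4 in E minor, so iv.
F#: a major triad on F#, the applied dominant of V → V/V.
B7/D#: root B is the dominant; dominant seventh chord there is V65.
Em7: root E is the tonic; minor seventh chord there is i7.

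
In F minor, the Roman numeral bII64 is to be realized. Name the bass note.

bII in F minor has root Gb; the chord is Gb-Bb-Db.
The figure 64 means second inversion — the fifth is in the bass.

Db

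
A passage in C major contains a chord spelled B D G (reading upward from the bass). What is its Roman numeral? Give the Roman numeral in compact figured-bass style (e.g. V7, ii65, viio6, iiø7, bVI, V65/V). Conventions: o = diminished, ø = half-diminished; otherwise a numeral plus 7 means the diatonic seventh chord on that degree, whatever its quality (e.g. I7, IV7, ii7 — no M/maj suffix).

Stacked in thirds the chord is G-B-D: a major triad on G.
G is scale degree 5 in C major, and a major triad on that degree is written V.
With B in the bass the chord is in first inversion, so the figured bass is 6.

V6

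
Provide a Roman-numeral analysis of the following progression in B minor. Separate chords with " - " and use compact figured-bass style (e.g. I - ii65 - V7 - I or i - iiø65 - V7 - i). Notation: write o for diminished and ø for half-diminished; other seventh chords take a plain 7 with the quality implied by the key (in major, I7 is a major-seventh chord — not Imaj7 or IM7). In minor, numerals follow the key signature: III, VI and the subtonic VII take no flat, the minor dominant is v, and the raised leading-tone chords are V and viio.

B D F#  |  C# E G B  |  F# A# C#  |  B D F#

B-D-F# has root B, degree 1 in B minor, so i.
C#-E-G-B: half-diminished seventh chord on C# = scale degree 2 → iiø7.
F#-A#-C#: major triad on F# = scale degree 5 → V.
B-D-F# has root B, degree 1 in B minor, so i.

i - iiø7 - V - i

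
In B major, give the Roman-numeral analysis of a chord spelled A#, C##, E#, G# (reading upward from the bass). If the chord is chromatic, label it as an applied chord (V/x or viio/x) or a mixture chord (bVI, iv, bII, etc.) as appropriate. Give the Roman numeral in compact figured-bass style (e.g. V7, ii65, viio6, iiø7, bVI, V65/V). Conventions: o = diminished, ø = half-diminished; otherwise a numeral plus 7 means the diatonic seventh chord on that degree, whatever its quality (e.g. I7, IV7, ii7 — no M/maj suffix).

The pitches A#-C##-E#-G# form a dominant seventh chord rooted on A#.
A# is not a diatonic chord root with this quality in B major, but it lies a perfect fifth above D# (iii), so the chord functions as an applied dominant of iii.

V7/iii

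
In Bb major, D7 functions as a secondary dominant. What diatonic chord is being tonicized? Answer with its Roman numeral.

The chord is a dominant seventh chord on D.
A dominant resolves down a perfect fifth: D → G. In Bb major, G is scale degree 6, i.e. vi.

vi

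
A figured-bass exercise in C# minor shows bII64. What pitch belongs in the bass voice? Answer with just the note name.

A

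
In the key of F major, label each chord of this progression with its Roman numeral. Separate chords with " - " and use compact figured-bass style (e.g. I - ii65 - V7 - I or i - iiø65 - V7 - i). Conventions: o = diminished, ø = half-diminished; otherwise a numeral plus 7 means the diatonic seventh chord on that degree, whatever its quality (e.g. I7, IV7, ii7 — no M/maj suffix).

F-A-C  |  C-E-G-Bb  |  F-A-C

I - V7 - I

F-A-C: major triad on F = scale degree 1 → I.
C-E-G-Bb: root C is the dominant; dominant seventh chord there is V7.
F-A-C: root F is the tonic; major triad there is I.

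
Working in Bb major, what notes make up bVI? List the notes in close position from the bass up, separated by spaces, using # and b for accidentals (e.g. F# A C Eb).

bVI is a major triad on the lowered sixth degree, borrowed from the parallel minor. In Bb major that root is Gb.
So the chord is Gb-Bb-Db, a major triad.

Gb Bb Db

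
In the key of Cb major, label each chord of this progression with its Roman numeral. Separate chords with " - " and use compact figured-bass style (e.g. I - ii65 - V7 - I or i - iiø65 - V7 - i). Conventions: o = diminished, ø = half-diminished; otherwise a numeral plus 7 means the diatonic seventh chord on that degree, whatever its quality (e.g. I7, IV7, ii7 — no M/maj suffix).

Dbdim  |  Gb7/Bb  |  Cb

Dbdim: Db with this quality isn't in the key; it's iio, borrowed from the parallel minor.
Gb7/Bb: dominant seventh chord on Gb = scale degree 5 → V65.
Cb has root Cb, degree 1 in Cb major, so I.

iio - V65 - I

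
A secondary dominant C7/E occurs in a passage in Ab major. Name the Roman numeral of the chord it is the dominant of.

The chord is a dominant seventh chord on C.
A dominant resolves down a perfect fifth: C → F. In Ab major, F is scale degree 6, i.e. vi.

vi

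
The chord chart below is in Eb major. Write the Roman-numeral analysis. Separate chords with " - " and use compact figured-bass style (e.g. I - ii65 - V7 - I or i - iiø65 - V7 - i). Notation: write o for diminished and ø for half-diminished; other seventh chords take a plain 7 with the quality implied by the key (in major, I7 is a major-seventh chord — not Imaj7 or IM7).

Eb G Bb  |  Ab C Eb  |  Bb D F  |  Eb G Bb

Eb-G-Bb has root Eb, degree 1 in Eb major, so I.
Ab-C-Eb: root Ab is the subdominant; major triad there is IV.
Bb-D-F: major triad on Bb = scale degree 5 → V.
Eb-G-Bb: major triad on Eb = scale degree 1 → I.

I - IV - V - I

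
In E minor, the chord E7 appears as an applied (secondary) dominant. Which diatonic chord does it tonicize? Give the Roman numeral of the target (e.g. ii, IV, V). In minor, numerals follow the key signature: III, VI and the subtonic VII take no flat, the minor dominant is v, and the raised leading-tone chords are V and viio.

iv

The chord is a dominant seventh chord on E.
A dominant resolves down a perfect fifth: E → A. In E minor, A is scale degree 4, i.e. iv.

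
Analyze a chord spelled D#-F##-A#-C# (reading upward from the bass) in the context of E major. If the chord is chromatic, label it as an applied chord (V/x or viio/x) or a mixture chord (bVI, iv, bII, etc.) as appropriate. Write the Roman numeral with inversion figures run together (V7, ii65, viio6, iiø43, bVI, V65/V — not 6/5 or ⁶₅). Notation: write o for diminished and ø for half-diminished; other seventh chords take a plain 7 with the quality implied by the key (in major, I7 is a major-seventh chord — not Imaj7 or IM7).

The pitches D#-F##-A#-C# form a dominant seventh chord rooted on D#.
D# is not a diatonic chord root with this quality in E major, but it lies a perfect fifth above G# (iii), so the chord functions as an applied dominant of iii.

V7/iii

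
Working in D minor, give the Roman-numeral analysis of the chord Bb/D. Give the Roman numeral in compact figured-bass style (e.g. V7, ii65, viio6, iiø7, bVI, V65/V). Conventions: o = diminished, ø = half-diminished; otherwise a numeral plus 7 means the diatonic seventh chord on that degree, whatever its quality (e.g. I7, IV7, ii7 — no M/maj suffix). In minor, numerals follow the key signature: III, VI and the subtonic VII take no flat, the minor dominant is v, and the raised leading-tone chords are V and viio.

VI6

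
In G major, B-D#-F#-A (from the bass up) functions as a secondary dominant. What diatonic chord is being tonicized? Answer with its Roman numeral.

vi

The chord is a dominant seventh chord on B.
A dominant resolves down a perfect fifth: B → E. In G major, E is scale degree 6, i.e. vi.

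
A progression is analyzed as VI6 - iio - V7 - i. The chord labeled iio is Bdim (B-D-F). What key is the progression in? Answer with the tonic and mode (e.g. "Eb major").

The chord Bdim is a diminished triad rooted on B; its label is iio.
If B is scale degree 2 and the mode makes that degree carry a diminished triad, the tonic is A and the mode is minor.

A minor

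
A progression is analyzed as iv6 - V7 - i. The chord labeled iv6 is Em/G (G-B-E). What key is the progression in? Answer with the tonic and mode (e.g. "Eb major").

The anchor chord is a minor triad on E, labeled iv6.
iv6 on E implies E is the subdominant; that puts the tonic at B, and the lowercase numeral fits minor mode.

B minor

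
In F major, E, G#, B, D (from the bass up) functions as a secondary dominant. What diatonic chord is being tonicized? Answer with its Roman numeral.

The chord is a dominant seventh chord on E.
A dominant resolves down a perfect fifth: E → A. In F major, A is scale degree 3, i.e. iii.

iii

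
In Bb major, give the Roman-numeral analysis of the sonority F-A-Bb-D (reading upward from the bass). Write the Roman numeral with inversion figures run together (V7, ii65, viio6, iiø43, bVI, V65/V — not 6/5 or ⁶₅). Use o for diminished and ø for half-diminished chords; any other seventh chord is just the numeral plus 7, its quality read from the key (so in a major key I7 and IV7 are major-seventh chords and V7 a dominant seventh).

I43

The pitches Bb-D-F-A form a major seventh chord rooted on Bb.
In Bb major, Bb is the tonic; the diatonic major seventh chord there is I7.
With F in the bass the chord is in second inversion, so the figured bass is 43.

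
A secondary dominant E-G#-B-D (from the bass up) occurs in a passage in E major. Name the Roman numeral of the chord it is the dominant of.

IV

The chord is a dominant seventh chord on E.
A dominant resolves down a perfect fifth: E → A. In E major, A is scale degree 4, i.e. IV.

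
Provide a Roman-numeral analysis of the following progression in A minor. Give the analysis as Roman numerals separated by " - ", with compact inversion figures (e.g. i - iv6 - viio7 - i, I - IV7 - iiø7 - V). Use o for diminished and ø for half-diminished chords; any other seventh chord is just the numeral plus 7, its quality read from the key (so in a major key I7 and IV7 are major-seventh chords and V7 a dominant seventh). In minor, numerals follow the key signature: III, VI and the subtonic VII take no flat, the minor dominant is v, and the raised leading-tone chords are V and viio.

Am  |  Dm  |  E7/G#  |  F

Am: root A is the tonic; minor triad there is i.
Dm: minor triad on D = scale degree 4 → iv.
E7/G#: dominant seventh chord on E = scale degree 5 → V65.
F has root F, degree 6 in A minor, so VI.

i - iv - V65 - VI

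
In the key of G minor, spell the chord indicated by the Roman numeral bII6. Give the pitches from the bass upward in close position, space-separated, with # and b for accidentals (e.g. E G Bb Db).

bII6 is the Neapolitan sixth — a major triad on the lowered second degree, here in its customary first inversion. In G minor that root is Ab.
So the chord is Ab-C-Eb.
With the 6 figure the chord is in first inversion; from the bass C upward in close position it reads C-Eb-Ab.

C Eb Ab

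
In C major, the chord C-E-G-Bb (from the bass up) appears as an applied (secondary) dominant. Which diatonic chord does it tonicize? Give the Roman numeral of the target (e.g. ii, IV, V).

IV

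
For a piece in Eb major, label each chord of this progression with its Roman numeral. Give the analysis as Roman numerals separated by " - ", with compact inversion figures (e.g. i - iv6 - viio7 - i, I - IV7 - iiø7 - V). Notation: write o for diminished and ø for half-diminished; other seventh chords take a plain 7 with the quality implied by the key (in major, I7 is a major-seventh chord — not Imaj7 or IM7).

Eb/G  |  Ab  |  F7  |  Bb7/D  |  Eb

I6 - IV - V7/V - V65 - I

Eb/G has root Eb, degree 1 in Eb major, so I6.
Ab: major triad on Ab = scale degree 4 → IV.
F7: chromatic; F is V of V, so V7/V.
Bb7/D has root Bb, degree 5 in Eb major, so V65.
Eb has root Eb, degree 1 in Eb major, so I.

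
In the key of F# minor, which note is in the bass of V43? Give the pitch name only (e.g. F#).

G#

V in F# minor has root C#; the chord is C#-E#-G#-B.
The figure 43 means second inversion — the fifth is in the bass.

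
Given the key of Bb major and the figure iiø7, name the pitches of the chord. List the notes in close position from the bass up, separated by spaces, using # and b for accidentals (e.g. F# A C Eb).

Scale degree 2 in Bb major is C; here the chord built on it is altered to a half-diminished seventh chord. iiø7 is the half-diminished supertonic seventh, borrowed from the parallel minor.
So the chord is C-Eb-Gb-Bb.

C Eb Gb Bb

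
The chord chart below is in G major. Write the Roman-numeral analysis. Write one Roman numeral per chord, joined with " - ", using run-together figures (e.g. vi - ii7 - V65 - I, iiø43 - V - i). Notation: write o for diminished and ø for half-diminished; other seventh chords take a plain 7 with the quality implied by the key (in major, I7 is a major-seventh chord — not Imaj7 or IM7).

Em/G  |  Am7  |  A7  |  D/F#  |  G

vi6 - ii7 - V7/V - V6 - I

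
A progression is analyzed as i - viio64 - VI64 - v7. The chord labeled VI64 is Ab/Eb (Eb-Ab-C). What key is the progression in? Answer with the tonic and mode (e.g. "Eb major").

C minor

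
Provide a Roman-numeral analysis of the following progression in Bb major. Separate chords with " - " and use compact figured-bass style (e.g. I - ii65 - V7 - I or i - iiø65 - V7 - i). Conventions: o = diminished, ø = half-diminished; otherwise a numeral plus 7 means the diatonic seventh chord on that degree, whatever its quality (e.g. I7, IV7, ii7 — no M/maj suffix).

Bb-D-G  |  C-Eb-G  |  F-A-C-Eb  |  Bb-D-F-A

Bb-D-G has root G, degree 6 in Bb major, so vi6.
C-Eb-G: root C is the supertonic; minor triad there is ii.
F-A-C-Eb has root F, degree 5 in Bb major, so V7.
Bb-D-F-A has root Bb, degree 1 in Bb major, so I7.

vi6 - ii - V7 - I7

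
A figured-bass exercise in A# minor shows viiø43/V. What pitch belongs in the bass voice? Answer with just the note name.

A#

The applied chord viiø43/V is rooted on D##: D##-F##-A#-C##.
The figure 43 means second inversion — the fifth is in the bass.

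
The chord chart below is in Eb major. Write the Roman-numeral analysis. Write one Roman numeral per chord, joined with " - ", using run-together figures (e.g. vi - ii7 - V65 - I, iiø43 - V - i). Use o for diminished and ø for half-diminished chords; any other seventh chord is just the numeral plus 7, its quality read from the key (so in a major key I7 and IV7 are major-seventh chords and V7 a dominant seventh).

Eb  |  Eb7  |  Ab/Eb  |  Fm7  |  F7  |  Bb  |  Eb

Eb has root Eb, degree 1 in Eb major, so I.
Eb7 is the secondary dominant of IV (dominant seventh chord on Eb): V7/IV.
Ab/Eb: major triad on Ab = scale degree 4 → IV64.
Fm7: minor seventh chord on F = scale degree 2 → ii7.
F7: a dominant seventh chord on F, the applied dominant of V → V7/V.
Bb has root Bb, degree 5 in Eb major, so V.
Eb has root Eb, degree 1 in Eb major, so I.

I - V7/IV - IV64 - ii7 - V7/V - V - I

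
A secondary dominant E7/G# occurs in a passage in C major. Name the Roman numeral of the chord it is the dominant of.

The chord is a dominant seventh chord on E.
A dominant resolves down a perfect fifth: E → A. In C major, A is scale degree 6, i.e. vi.

vi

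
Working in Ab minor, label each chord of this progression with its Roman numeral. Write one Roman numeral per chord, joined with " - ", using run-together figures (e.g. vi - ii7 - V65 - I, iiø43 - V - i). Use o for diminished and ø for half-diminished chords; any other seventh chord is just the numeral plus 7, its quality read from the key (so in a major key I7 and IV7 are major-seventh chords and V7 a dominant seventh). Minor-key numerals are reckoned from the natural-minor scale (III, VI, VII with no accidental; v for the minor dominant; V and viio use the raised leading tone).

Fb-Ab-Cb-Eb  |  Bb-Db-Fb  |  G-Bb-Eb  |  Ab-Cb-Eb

VI7 - iio - V6 - i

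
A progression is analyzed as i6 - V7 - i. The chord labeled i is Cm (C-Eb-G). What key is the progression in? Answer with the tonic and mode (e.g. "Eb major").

C minor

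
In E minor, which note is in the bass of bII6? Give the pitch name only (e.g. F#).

bII in E minor has root F; the chord is F-A-C.
The figure 6 means first inversion — the third is in the bass.

A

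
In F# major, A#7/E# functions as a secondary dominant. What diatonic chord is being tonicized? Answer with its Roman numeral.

vi

The chord is a dominant seventh chord on A#.
A dominant resolves down a perfect fifth: A# → D#. In F# major, D# is scale degree 6, i.e. vi.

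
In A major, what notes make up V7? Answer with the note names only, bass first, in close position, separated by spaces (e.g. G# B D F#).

E G# B D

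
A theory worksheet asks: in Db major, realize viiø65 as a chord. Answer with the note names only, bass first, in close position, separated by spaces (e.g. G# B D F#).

Eb Gb Bb C

The numeral's case and figure indicate a half-diminished seventh chord. In Db major its root, scale degree 7, is C.
Stacking thirds from C gives C-Eb-Gb-Bb.
The figured bass 65 indicates first inversion, placing the third (Eb) in the bass: Eb-Gb-Bb-C.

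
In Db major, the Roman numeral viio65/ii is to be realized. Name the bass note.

The applied chord viio65/ii is rooted on D: D-F-Ab-Cb.
The figure 65 means first inversion — the third is in the bass.

F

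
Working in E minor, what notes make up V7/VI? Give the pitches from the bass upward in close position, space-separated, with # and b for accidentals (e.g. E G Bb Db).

G B D F

The slash means an applied dominant: we want the dominant of VI. In E minor, VI is C major, and its dominant is built on G.
Building a dominant seventh chord on G gives G-B-D-F.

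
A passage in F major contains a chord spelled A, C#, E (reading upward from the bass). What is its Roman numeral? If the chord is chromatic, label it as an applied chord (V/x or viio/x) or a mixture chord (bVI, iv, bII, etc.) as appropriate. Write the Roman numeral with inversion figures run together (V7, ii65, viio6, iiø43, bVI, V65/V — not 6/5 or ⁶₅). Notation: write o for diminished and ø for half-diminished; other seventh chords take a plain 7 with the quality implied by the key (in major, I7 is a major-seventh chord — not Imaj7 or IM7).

V/vi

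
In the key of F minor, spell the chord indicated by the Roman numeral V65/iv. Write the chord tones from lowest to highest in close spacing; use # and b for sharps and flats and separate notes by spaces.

The slash means an applied dominant: we want the dominant of iv. In F minor, iv is Bb minor, and its dominant is built on F.
Building a dominant seventh chord on F gives F-A-C-Eb.
The figured bass 65 indicates first inversion, placing the third (A) in the bass: A-C-Eb-F.

A C Eb F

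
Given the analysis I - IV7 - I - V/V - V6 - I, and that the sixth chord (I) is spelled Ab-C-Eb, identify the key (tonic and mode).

Ab major

The anchor chord is a major triad on Ab, labeled I.
If Ab is scale degree 1 and the mode makes that degree carry a major triad, the tonic is Ab and the mode is major.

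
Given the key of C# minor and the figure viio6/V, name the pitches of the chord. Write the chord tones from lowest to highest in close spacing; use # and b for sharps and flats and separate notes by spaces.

The slash marks an applied leading-tone chord: viio of V. In C# minor, V is G#, so the leading tone to it is F##, a half step below.
Building a diminished triad on F## gives F##-A#-C#.
With the 6 figure the chord is in first inversion; from the bass A# upward in close position it reads A#-C#-F##.

A# C# F##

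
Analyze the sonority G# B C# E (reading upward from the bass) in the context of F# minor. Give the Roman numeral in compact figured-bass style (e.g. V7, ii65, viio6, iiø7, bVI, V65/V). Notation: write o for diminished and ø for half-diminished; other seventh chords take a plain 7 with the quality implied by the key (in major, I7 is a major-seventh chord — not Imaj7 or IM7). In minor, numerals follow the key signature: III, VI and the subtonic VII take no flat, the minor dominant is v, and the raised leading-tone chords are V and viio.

v43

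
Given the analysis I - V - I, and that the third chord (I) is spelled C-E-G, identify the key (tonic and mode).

C major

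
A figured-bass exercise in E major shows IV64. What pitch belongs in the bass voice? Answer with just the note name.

E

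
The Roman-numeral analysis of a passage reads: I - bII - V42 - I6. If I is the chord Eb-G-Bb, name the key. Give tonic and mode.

I is given as Eb-G-Bb — a major triad with root Eb.
If Eb is scale degree 1 and the mode makes that degree carry a major triad, the tonic is Eb and the mode is major.

Eb major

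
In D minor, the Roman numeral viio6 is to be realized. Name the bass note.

viio in D minor has root C#; the chord is C#-E-G.
The figure 6 means first inversion — the third is in the bass.

E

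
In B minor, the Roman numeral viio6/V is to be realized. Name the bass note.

The applied chord viio6/V is rooted on E#: E#-G#-B.
The figure 6 means first inversion — the third is in the bass.

G#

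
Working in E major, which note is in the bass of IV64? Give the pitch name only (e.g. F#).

E

IV in E major has root A; the chord is A-C#-E.
The figure 64 means second inversion — the fifth is in the bass.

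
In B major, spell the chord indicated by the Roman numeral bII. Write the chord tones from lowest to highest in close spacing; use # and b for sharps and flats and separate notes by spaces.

C E G

bII is the Neapolitan chord — a major triad on the lowered second degree. In B major that root is C.
So the chord is C-E-G, a major triad.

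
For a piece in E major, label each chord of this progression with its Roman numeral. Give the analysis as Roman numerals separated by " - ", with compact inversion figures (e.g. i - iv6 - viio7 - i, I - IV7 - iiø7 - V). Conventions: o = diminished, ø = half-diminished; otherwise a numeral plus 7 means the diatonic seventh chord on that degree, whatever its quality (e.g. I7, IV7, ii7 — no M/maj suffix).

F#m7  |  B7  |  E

ii7 - V7 - I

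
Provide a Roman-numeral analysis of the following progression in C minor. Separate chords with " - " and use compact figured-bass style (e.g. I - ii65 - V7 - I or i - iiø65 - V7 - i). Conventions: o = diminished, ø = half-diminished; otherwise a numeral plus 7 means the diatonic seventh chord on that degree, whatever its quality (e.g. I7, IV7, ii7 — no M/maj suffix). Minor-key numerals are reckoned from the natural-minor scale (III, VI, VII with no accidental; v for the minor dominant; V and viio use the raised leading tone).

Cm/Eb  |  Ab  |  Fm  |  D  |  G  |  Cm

i6 - VI - iv - V/V - V - i

Cm/Eb: minor triad on C = scale degree 1 → i6.
Ab: root Ab is the submediant; major triad there is VI.
Fm: root F is the subdominant; minor triad there is iv.
D is the secondary dominant of V (major triad on D): V/V.
G has root G, degree 5 in C minor, so V.
Cm: root C is the tonic; minor triad there is i.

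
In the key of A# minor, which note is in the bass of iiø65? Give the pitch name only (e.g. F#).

D#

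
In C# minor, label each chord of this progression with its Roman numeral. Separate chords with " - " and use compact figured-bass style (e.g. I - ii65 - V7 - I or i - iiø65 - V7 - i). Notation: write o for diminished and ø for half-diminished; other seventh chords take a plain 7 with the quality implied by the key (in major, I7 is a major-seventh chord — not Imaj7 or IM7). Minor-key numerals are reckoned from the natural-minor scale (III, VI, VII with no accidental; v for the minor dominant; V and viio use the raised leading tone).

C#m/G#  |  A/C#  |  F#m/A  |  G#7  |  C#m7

C#m/G#: minor triad on C# = scale degree 1 → i64.
A/C# has root A, degree 6 in C# minor, so VI6.
F#m/A has root F#, degree 4 in C# minor, so iv6.
G#7: root G# is the dominant; dominant seventh chord there is V7.
C#m7 has root C#, degree 1 in C# minor, so i7.

i64 - VI6 - iv6 - V7 - i7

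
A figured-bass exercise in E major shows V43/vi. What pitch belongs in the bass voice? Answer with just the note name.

The applied chord V43/vi is rooted on G#: G#-B#-D#-F#.
The figure 43 means second inversion — the fifth is in the bass.

D#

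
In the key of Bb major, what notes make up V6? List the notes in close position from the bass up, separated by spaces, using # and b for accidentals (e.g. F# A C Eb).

The numeral's case and figure indicate a major triad. In Bb major its root, the dominant, is F.
Stacking thirds from F gives F-A-C.
The figured bass 6 indicates first inversion, placing the third (A) in the bass: A-C-F.

A C F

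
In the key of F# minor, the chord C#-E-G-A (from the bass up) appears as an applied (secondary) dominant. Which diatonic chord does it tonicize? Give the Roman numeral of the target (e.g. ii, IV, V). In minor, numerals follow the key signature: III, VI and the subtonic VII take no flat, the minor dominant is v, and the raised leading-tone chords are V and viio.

The chord is a dominant seventh chord on A.
A dominant resolves down a perfect fifth: A → D. In F# minor, D is scale degree 6, i.e. VI.

VI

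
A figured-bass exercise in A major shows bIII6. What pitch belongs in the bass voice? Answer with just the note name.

bIII in A major has root C; the chord is C-E-G.
The figure 6 means first inversion — the third is in the bass.

E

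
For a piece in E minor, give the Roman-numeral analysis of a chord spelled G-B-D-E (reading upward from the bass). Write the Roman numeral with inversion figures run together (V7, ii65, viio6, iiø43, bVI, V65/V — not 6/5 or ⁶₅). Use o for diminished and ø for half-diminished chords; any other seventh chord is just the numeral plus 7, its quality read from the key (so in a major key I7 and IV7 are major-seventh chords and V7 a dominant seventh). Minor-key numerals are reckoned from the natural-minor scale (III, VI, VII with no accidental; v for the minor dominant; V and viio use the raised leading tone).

i65

The pitches E-G-B-D form a minor seventh chord rooted on E.
E is scale degree 1 in E minor, and a minor seventh chord on that degree is written i7.
With G in the bass the chord is in first inversion, so the figured bass is 65.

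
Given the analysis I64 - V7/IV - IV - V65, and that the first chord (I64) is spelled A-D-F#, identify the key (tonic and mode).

The chord D/A is a major triad rooted on D; its label is I64.
If D is scale degree 1 and the mode makes that degree carry a major triad, the tonic is D and the mode is major.

D major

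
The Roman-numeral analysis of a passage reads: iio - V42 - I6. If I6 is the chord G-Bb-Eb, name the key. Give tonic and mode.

Eb major

I6 is given as G-Bb-Eb — a major triad with root Eb.
If Eb is scale degree 1 and the mode makes that degree carry a major triad, the tonic is Eb and the mode is major.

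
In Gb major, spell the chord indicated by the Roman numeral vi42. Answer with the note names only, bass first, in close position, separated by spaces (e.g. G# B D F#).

Db Eb Gb Bb

In Gb major, the submediant is Eb, and the diatonic chord built there is a minor seventh chord.
That chord is spelled Eb-Gb-Bb-Db.
The figured bass 42 indicates third inversion, placing the seventh (Db) in the bass: Db-Eb-Gb-Bb.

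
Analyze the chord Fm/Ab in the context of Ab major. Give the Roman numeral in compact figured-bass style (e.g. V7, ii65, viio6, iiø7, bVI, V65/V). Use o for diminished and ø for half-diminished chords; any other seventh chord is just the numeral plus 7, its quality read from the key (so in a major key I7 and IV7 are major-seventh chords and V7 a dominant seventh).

vi6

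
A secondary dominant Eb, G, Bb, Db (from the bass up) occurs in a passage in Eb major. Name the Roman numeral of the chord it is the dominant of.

IV

The chord is a dominant seventh chord on Eb.
A dominant resolves down a perfect fifth: Eb → Ab. In Eb major, Ab is scale degree 4, i.e. IV.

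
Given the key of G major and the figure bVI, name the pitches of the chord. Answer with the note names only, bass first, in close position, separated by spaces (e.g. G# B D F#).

Eb G Bb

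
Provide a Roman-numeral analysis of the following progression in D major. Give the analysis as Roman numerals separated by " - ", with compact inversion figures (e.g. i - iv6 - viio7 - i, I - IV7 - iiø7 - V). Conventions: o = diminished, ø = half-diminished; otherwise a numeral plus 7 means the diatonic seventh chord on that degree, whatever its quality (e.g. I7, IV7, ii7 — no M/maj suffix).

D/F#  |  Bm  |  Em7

I6 - vi - ii7

D/F# has root D, degree 1 in D major, so I6.
Bm: root B is the submediant; minor triad there is vi.
Em7: minor seventh chord on E = scale degree 2 → ii7.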